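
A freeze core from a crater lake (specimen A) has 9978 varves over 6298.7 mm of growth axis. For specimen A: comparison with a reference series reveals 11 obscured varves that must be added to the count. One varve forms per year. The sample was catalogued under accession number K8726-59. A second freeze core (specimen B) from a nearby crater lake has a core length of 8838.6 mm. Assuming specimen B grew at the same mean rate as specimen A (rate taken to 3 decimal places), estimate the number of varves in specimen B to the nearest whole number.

Specimen A: after corrections the count is 9978 + 11 = 9989 varves.
A: Mean rate = 6298.7 mm / 9989 years ≈ 0.631 mm per year.
Specimen B: 8838.6 mm / 0.631 mm per year = 14007.29 years ≈ 14007 varves.

14007 varves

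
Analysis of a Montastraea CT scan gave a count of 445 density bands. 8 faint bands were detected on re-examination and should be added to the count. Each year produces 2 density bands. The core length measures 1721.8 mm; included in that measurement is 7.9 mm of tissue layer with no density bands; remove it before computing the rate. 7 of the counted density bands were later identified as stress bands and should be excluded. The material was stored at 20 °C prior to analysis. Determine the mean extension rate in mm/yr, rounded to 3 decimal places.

After corrections the count is 445 − 7 + 8 = 446 density bands.
With 2 density bands per year, 446 / 2 = 223 years.
Removing the 7.9 mm offcut leaves 1721.8 − 7.9 = 1713.9 mm.
Extension rate ≈ 1713.9 / 223 = 7.686 mm/yr.

7.686 mm/yr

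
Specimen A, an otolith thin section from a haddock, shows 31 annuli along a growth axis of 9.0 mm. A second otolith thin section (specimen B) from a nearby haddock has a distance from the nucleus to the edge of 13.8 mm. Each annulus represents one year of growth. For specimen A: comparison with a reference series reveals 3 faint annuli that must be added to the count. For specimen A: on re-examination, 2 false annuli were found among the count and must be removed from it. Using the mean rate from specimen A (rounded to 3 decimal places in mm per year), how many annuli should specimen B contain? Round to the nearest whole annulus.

49 annuli

Specimen A: correcting the raw count gives 31 − 2 + 3 = 32 true annuli.
A: Extension rate ≈ 9.0 / 32 = 0.281 mm/year.
B spans 13.8 / 0.281 = 49.11 years ≈ 49 annuli.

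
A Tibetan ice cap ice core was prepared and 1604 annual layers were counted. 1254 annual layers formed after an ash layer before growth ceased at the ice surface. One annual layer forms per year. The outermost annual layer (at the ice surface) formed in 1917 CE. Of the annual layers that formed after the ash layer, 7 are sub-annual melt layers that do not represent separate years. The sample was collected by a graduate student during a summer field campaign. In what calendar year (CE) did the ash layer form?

1254 annual layers post-date the ash layer.
Removing the 7 false annual layers leaves 1254 − 7 = 1247 true annual layers beyond the ash layer.
Counting back 1247 years from 1917 CE places the ash layer in 1917 − 1247 = 670 CE.

670 CE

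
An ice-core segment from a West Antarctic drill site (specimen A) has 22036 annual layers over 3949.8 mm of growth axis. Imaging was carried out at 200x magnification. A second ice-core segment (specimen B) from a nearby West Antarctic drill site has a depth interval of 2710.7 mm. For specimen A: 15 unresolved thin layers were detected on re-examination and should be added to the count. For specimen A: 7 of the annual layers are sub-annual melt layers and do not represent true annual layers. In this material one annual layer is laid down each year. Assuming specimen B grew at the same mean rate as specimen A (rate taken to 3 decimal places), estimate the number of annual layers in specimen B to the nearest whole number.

Specimen A: adjusted count: 22036 − 7 + 15 = 22044 annual layers.
A: Mean rate = 3949.8 mm / 22044 years ≈ 0.179 mm/yr.
For B, 2710.7 / 0.179 = 15143.58 years ≈ 15144 annual layers.

15144 annual layers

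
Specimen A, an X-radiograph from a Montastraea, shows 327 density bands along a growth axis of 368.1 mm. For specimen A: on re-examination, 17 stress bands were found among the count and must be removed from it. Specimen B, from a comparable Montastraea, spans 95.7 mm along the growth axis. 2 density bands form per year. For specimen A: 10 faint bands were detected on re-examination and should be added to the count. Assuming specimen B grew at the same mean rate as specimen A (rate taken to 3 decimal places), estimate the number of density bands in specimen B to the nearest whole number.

Specimen A: correcting the raw count gives 327 − 17 + 10 = 320 true density bands.
Specimen A: dividing by 2 density bands per year: 320 / 2 = 160 years.
A: Mean rate = 368.1 mm / 160 years ≈ 2.301 mm/yr.
B spans 95.7 / 2.301 = 41.59 years; at 2 density bands per year that is 41.59 × 2 ≈ 83 density bands.

83 density bands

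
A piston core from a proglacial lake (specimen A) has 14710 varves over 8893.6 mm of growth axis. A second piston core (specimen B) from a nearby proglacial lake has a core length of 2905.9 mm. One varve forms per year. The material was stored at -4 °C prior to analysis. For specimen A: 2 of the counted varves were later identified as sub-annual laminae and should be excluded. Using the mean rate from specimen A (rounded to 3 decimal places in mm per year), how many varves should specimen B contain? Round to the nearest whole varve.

Specimen A: correcting the raw count gives 14710 − 2 = 14708 true varves.
A: 8893.6 mm over 14708 years gives 8893.6 / 14708 ≈ 0.605 mm/yr.
B spans 2905.9 / 0.605 = 4803.14 years ≈ 4803 varves.

4803 varves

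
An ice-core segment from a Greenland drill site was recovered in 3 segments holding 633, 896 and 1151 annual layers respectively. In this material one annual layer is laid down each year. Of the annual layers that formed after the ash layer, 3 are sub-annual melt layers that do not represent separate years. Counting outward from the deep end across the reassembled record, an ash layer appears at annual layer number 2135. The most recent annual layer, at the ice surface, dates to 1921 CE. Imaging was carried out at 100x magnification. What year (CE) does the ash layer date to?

1379 CE

Total annual layers = 633 + 896 + 1151 = 2680.
2680 − 2135 = 545 annual layers lie beyond the ash layer toward the ice surface.
Excluding 3 false annual layers: 545 − 3 = 542.
Counting back 542 years from 1921 CE places the ash layer in 1921 − 542 = 1379 CE.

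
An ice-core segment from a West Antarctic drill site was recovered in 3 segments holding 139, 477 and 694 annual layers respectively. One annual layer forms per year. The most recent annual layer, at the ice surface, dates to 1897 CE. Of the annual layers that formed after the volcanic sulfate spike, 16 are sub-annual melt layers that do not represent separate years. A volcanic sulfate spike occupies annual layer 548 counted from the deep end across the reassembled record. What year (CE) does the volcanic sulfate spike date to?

Total annual layers = 139 + 477 + 694 = 1310.
The volcanic sulfate spike sits at annual layer 548 from the deep end, so 1310 − 548 = 762 annual layers formed after it.
762 − 16 false = 746 true annual layers after the volcanic sulfate spike.
1897 − 746 = 1151 CE.

1151 CE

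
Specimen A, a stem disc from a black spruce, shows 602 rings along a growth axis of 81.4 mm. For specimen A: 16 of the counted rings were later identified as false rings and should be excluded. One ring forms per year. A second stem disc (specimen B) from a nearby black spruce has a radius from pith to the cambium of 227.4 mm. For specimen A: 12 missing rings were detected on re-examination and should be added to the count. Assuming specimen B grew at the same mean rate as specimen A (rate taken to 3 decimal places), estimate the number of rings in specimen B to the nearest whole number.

1672 rings

Specimen A: adjusted count: 602 − 16 + 12 = 598 rings.
A: 81.4 mm over 598 years gives 81.4 / 598 ≈ 0.136 mm per year.
For B, 227.4 / 0.136 = 1672.06 years ≈ 1672 rings.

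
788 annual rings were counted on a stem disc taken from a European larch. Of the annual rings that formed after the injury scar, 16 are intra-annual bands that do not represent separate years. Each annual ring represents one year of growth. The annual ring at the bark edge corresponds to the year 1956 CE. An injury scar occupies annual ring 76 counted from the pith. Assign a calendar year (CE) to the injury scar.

1260 CE

The injury scar sits at annual ring 76 from the pith, so 788 − 76 = 712 annual rings formed after it.
Excluding 16 false annual rings: 712 − 16 = 696.
Counting back 696 years from 1956 CE places the injury scar in 1956 − 696 = 1260 CE.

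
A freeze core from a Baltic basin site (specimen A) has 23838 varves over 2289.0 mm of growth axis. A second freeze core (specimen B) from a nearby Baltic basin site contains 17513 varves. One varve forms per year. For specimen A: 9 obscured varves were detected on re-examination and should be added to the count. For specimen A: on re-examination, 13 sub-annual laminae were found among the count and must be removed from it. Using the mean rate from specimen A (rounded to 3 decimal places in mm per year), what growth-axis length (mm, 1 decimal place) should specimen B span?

1681.2 mm

Specimen A: correcting the raw count gives 23838 − 13 + 9 = 23834 true varves.
A: 2289.0 mm over 23834 years gives 2289.0 / 23834 ≈ 0.096 mm/year.
For B, 0.096 mm/year × 17513 years = 1681.2 mm.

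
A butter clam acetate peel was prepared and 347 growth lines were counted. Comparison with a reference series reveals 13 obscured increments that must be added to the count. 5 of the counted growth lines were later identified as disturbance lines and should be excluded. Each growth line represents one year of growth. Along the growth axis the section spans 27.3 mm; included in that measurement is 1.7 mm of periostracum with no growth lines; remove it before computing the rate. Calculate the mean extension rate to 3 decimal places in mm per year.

0.072 mm per year

Correcting the raw count gives 347 − 5 + 13 = 355 true growth lines.
Removing the 1.7 mm offcut leaves 27.3 − 1.7 = 25.6 mm.
25.6 mm over 355 years gives 25.6 / 355 ≈ 0.072 mm per year.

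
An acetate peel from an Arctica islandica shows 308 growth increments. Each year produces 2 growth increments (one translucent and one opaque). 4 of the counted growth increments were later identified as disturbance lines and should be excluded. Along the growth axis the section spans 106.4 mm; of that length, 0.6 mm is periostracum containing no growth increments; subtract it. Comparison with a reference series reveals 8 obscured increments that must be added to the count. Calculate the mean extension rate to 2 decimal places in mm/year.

0.68 mm/year

After corrections the count is 308 − 4 + 8 = 312 growth increments.
312 growth increments at 2 per year is 312 / 2 = 156 years.
The growth record spans 106.4 − 0.6 = 105.8 mm.
105.8 mm over 156 years gives 105.8 / 156 ≈ 0.68 mm/year.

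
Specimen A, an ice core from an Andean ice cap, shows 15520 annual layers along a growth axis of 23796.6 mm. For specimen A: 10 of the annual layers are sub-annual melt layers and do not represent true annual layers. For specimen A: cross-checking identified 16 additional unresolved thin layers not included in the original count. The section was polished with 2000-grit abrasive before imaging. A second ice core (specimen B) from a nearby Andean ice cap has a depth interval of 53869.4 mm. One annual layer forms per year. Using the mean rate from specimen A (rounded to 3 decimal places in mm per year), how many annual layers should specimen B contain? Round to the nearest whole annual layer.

Specimen A: after corrections the count is 15520 − 10 + 16 = 15526 annual layers.
A: Mean rate = 23796.6 mm / 15526 years ≈ 1.533 mm/year.
B spans 53869.4 / 1.533 = 35139.86 years ≈ 35140 annual layers.

35140 annual layers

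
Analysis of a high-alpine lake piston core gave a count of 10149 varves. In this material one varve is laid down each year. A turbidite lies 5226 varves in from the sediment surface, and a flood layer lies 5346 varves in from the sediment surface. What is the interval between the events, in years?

Separation: 5346 − 5226 = 120 varves.
That is 120 years at one varve per year.

120 years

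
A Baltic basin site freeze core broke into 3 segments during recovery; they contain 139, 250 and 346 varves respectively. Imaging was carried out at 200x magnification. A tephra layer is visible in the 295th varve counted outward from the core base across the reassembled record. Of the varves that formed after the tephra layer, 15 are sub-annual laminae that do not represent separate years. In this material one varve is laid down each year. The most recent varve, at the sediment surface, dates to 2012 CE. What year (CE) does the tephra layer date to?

Total varves = 139 + 250 + 346 = 735.
735 − 295 = 440 varves lie beyond the tephra layer toward the sediment surface.
440 − 15 false = 425 true varves after the tephra layer.
The varve at the sediment surface is 2012 CE, so the tephra layer dates to 2012 − 425 = 1587 CE.

1587 CE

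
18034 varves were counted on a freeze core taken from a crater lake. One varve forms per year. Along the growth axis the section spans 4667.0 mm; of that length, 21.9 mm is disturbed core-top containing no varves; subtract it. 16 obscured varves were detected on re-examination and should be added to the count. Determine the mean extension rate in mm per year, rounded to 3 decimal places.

0.257 mm per year

True varve count = 18034 + 16 = 18050.
The growth record spans 4667.0 − 21.9 = 4645.1 mm.
Extension rate ≈ 4645.1 / 18050 = 0.257 mm per year.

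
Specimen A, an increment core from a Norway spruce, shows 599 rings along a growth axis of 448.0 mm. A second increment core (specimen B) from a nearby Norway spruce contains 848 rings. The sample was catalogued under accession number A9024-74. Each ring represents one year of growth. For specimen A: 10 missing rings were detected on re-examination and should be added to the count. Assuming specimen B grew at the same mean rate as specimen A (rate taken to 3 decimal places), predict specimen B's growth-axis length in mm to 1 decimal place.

624.1 mm

Specimen A: true ring count = 599 + 10 = 609.
A: Mean rate = 448.0 mm / 609 years ≈ 0.736 mm per year.
Length of B = 0.736 × 848 = 624.1 mm.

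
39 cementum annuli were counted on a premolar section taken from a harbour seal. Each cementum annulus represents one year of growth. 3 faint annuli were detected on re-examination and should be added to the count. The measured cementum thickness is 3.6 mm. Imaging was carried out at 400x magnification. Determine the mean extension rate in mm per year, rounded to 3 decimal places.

0.086 mm per year

After corrections the count is 39 + 3 = 42 cementum annuli.
Mean rate = 3.6 mm / 42 years ≈ 0.086 mm per year.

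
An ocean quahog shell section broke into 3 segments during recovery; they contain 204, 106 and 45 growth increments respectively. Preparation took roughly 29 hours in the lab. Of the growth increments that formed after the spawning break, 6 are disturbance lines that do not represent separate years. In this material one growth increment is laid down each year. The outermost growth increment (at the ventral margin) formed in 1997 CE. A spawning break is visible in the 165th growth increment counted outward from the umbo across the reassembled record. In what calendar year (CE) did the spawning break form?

1813 CE

Total growth increments = 204 + 106 + 45 = 355.
355 − 165 = 190 growth increments lie beyond the spawning break toward the ventral margin.
Excluding 6 false growth increments: 190 − 6 = 184.
Counting back 184 years from 1997 CE places the spawning break in 1997 − 184 = 1813 CE.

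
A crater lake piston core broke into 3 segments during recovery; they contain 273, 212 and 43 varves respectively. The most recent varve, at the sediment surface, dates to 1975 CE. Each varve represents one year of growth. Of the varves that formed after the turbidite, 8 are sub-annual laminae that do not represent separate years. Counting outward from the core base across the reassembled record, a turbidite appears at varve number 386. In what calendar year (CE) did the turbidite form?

1841 CE

Total varves = 273 + 212 + 43 = 528.
Between varve 386 and the sediment surface there are 528 − 386 = 142 varves.
Excluding 8 false varves: 142 − 8 = 134.
1975 − 134 = 1841 CE.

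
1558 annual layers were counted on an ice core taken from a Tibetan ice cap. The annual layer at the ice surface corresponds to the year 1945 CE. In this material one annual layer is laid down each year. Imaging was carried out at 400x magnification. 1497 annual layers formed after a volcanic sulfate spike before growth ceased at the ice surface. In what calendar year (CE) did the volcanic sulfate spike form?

448 CE

There are 1497 annual layers younger than the volcanic sulfate spike.
The annual layer at the ice surface is 1945 CE, so the volcanic sulfate spike dates to 1945 − 1497 = 448 CE.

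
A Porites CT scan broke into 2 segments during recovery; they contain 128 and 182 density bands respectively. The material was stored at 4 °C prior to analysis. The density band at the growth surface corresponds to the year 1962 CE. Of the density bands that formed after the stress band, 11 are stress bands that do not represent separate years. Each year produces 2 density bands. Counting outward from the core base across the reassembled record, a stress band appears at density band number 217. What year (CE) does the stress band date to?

Total density bands = 128 + 182 = 310.
The stress band sits at density band 217 from the core base, so 310 − 217 = 93 density bands formed after it.
Excluding 11 false density bands: 93 − 11 = 82.
82 density bands at 2 per year is 82 / 2 = 41 years.
Counting back 41 years from 1962 CE places the stress band in 1962 − 41 = 1921 CE.

1921 CE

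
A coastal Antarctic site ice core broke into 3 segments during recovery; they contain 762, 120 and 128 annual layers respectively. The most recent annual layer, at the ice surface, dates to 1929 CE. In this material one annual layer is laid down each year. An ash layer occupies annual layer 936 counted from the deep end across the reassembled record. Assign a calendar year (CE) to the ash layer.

1855 CE

Total annual layers = 762 + 120 + 128 = 1010.
Between annual layer 936 and the ice surface there are 1010 − 936 = 74 annual layers.
Counting back 74 years from 1929 CE places the ash layer in 1929 − 74 = 1855 CE.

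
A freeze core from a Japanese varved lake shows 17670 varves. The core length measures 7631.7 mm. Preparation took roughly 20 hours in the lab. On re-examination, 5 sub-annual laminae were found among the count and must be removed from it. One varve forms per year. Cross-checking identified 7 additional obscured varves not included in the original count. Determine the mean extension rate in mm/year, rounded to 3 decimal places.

0.432 mm/year

Adjusted count: 17670 − 5 + 7 = 17672 varves.
7631.7 mm over 17672 years gives 7631.7 / 17672 ≈ 0.432 mm/year.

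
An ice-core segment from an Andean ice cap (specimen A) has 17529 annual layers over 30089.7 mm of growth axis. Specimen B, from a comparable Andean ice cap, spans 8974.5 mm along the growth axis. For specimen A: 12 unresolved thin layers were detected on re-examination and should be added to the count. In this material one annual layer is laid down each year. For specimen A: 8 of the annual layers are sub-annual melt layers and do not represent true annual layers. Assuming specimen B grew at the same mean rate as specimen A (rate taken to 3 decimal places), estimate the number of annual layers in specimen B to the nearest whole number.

Specimen A: adjusted count: 17529 − 8 + 12 = 17533 annual layers.
A: Mean rate = 30089.7 mm / 17533 years ≈ 1.716 mm/yr.
Specimen B: 8974.5 mm / 1.716 mm per year = 5229.90 years ≈ 5230 annual layers.

5230 annual layers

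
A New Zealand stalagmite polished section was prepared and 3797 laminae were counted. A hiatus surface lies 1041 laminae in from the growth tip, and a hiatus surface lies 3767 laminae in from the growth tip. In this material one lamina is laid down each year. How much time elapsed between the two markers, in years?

3767 − 1041 = 2726 laminae lie between the two events.
One lamina per year makes the interval 2726 years.

2726 years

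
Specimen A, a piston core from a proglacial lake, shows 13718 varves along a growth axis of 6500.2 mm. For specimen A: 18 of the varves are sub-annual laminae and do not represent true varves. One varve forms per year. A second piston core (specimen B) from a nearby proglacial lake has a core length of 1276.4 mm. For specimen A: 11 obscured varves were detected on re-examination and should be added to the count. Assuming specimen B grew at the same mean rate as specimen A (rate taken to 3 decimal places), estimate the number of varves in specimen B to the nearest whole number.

2693 varves

Specimen A: correcting the raw count gives 13718 − 18 + 11 = 13711 true varves.
A: Mean rate = 6500.2 mm / 13711 years ≈ 0.474 mm/yr.
B spans 1276.4 / 0.474 = 2692.83 years ≈ 2693 varves.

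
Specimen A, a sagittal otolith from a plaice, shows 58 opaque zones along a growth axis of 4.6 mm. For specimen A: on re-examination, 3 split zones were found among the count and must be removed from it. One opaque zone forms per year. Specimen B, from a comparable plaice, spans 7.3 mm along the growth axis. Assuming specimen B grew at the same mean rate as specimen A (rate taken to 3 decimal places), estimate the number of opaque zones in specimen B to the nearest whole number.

Specimen A: after corrections the count is 58 − 3 = 55 opaque zones.
A: Mean rate = 4.6 mm / 55 years ≈ 0.084 mm/yr.
B spans 7.3 / 0.084 = 86.90 years ≈ 87 opaque zones.

87 opaque zones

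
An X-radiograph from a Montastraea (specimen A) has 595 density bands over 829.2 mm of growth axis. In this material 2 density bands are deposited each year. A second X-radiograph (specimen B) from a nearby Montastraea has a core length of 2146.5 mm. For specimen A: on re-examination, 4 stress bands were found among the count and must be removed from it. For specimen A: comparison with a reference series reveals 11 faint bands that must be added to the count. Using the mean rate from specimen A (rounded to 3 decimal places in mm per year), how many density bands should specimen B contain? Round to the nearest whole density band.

1558 density bands

Specimen A: true density band count = 595 − 4 + 11 = 602.
Specimen A: dividing by 2 density bands per year: 602 / 2 = 301 years.
A: 829.2 mm over 301 years gives 829.2 / 301 ≈ 2.755 mm/yr.
B spans 2146.5 / 2.755 = 779.13 years; at 2 density bands per year that is 779.13 × 2 ≈ 1558 density bands.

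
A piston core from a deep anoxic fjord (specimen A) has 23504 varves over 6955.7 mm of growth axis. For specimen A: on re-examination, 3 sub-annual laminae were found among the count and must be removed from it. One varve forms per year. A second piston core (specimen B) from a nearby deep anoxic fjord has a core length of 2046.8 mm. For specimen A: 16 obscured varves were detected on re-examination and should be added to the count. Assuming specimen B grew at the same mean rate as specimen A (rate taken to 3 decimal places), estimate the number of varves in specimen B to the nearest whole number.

6915 varves

Specimen A: true varve count = 23504 − 3 + 16 = 23517.
A: Mean rate = 6955.7 mm / 23517 years ≈ 0.296 mm per year.
Specimen B: 2046.8 mm / 0.296 mm per year = 6914.86 years ≈ 6915 varves.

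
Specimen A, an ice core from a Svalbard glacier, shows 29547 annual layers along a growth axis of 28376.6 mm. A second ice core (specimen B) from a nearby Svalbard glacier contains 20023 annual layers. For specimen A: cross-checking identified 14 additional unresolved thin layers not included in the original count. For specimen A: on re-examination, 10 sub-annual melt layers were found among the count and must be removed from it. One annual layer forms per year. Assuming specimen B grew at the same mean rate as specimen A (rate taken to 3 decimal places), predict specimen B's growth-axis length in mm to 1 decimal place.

19222.1 mm

Specimen A: adjusted count: 29547 − 10 + 14 = 29551 annual layers.
A: Mean rate = 28376.6 mm / 29551 years ≈ 0.960 mm per year.
For B, 0.960 mm/year × 20023 years = 19222.1 mm.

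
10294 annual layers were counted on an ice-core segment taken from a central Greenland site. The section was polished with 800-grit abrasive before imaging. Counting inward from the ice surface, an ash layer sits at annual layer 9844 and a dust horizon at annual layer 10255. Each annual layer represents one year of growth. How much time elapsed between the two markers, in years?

The two markers are separated by 10255 − 9844 = 411 annual layers.
One annual layer per year makes the interval 411 years.

411 years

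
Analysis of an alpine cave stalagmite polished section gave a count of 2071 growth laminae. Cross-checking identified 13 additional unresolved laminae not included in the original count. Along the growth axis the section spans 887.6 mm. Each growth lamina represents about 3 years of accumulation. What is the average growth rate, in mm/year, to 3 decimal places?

Adjusted count: 2071 + 13 = 2084 growth laminae.
2084 growth laminae at 3 years each span 2084 × 3 = 6252 years.
887.6 mm over 6252 years gives 887.6 / 6252 ≈ 0.142 mm/year.

0.142 mm/year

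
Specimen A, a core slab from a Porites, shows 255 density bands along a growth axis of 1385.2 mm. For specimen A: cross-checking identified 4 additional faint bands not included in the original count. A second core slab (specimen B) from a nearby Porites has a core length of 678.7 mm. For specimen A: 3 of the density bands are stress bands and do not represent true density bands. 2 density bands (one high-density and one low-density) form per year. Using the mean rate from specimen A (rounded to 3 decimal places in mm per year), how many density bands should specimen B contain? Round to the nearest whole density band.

Specimen A: correcting the raw count gives 255 − 3 + 4 = 256 true density bands.
Specimen A: with 2 density bands per year, 256 / 2 = 128 years.
A: 1385.2 mm over 128 years gives 1385.2 / 128 ≈ 10.822 mm/year.
Specimen B: 678.7 mm / 10.822 mm per year = 62.71 years; at 2 density bands per year that is 62.71 × 2 ≈ 125 density bands.

125 density bands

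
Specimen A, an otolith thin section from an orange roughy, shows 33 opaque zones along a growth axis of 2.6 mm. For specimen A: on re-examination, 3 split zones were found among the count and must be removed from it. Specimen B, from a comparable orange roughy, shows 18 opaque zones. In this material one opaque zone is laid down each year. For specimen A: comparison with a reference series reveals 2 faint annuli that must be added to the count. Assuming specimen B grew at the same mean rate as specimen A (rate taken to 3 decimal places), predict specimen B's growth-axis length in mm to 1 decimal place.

Specimen A: correcting the raw count gives 33 − 3 + 2 = 32 true opaque zones.
A: Extension rate ≈ 2.6 / 32 = 0.081 mm/yr.
For B, 0.081 mm/year × 18 years = 1.5 mm.

1.5 mm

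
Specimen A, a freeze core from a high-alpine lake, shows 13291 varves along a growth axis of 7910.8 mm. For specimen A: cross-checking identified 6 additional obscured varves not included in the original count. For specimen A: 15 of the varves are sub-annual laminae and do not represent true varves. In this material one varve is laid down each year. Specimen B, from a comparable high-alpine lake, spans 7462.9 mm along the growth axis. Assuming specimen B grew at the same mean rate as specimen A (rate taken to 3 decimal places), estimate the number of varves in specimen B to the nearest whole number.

12522 varves

Specimen A: true varve count = 13291 − 15 + 6 = 13282.
A: 7910.8 mm over 13282 years gives 7910.8 / 13282 ≈ 0.596 mm/year.
B spans 7462.9 / 0.596 = 12521.64 years ≈ 12522 varves.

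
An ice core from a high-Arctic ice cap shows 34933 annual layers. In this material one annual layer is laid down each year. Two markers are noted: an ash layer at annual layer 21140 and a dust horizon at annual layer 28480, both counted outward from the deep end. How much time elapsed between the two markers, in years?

28480 − 21140 = 7340 annual layers lie between the two events.
One annual layer per year makes the interval 7340 years.

7340 years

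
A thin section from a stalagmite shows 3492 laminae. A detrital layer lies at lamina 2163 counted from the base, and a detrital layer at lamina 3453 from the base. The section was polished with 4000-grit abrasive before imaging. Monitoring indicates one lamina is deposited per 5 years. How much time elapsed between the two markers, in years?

3453 − 2163 = 1290 laminae lie between the two events.
1290 laminae at 5 years each span 1290 × 5 = 6450 years.

6450 years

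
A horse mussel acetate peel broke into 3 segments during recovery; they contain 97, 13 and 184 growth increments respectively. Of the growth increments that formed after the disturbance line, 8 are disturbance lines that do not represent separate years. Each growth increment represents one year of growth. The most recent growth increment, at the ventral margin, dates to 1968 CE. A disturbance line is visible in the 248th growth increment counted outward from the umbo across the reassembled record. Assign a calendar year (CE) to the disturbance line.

Total growth increments = 97 + 13 + 184 = 294.
Between growth increment 248 and the ventral margin there are 294 − 248 = 46 growth increments.
Excluding 8 false growth increments: 46 − 8 = 38.
The growth increment at the ventral margin is 1968 CE, so the disturbance line dates to 1968 − 38 = 1930 CE.

1930 CE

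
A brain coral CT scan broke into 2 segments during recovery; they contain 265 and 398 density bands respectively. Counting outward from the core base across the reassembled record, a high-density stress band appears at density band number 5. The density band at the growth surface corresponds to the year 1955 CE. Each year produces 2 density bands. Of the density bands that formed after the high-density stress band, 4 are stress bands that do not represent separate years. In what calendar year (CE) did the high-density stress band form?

1628 CE

Total density bands = 265 + 398 = 663.
663 − 5 = 658 density bands lie beyond the high-density stress band toward the growth surface.
Excluding 4 false density bands: 658 − 4 = 654.
Dividing by 2 density bands per year: 654 / 2 = 327 years.
Counting back 327 years from 1955 CE places the high-density stress band in 1955 − 327 = 1628 CE.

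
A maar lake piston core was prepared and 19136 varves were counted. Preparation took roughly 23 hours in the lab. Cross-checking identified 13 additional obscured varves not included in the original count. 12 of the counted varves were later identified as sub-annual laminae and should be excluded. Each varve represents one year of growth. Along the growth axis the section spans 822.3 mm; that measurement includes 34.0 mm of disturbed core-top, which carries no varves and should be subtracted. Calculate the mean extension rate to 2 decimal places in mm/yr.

0.04 mm/yr

After corrections the count is 19136 − 12 + 13 = 19137 varves.
Removing the 34.0 mm offcut leaves 822.3 − 34.0 = 788.3 mm.
Extension rate ≈ 788.3 / 19137 = 0.04 mm/yr.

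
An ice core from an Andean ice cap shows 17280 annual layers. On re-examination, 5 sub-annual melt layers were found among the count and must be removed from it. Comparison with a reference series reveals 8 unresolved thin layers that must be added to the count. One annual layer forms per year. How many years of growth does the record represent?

17283 years

After corrections the count is 17280 − 5 + 8 = 17283 annual layers.
At one annual layer per year, that is 17283 years.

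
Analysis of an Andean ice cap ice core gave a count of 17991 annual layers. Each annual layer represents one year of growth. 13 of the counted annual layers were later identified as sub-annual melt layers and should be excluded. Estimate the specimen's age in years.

Correcting the raw count gives 17991 − 13 = 17978 true annual layers.
At one annual layer per year, that is 17978 years.

17978 years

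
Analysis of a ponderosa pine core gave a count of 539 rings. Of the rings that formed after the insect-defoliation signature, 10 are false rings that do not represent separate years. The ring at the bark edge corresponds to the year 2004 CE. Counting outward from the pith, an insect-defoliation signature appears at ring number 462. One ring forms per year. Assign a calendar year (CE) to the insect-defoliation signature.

The insect-defoliation signature sits at ring 462 from the pith, so 539 − 462 = 77 rings formed after it.
Removing the 10 false rings leaves 77 − 10 = 67 true rings beyond the insect-defoliation signature.
The ring at the bark edge is 2004 CE, so the insect-defoliation signature dates to 2004 − 67 = 1937 CE.

1937 CE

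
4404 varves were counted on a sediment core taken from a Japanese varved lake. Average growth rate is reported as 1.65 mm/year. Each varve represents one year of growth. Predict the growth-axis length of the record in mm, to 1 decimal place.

7266.6 mm

4404 years of growth are recorded.
Predicted length = 1.65 mm/year × 4404 years = 7266.6 mm.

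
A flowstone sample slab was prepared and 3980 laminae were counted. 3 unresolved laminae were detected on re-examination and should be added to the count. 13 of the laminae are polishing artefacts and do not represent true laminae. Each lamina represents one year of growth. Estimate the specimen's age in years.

True lamina count = 3980 − 13 + 3 = 3970.
With a one-to-one lamina periodicity this is 3970 years.

3970 years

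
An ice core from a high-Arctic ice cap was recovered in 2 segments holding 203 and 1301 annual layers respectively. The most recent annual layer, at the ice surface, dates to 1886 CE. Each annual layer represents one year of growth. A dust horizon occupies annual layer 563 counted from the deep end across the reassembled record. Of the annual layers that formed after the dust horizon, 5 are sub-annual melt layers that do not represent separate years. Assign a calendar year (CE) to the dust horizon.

950 CE

Total annual layers = 203 + 1301 = 1504.
The dust horizon sits at annual layer 563 from the deep end, so 1504 − 563 = 941 annual layers formed after it.
Excluding 5 false annual layers: 941 − 5 = 936.
1886 − 936 = 950 CE.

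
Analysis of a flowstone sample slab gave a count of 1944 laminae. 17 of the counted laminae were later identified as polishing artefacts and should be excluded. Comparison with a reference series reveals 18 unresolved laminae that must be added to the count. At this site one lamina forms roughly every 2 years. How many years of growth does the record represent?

Correcting the raw count gives 1944 − 17 + 18 = 1945 true laminae.
1945 laminae at 2 years each span 1945 × 2 = 3890 years.

3890 years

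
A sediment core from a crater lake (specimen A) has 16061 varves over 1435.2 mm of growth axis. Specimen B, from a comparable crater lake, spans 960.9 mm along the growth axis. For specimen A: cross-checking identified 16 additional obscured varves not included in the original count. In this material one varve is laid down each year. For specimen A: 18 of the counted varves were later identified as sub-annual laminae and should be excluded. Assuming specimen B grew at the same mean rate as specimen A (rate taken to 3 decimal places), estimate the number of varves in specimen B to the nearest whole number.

10797 varves

Specimen A: true varve count = 16061 − 18 + 16 = 16059.
A: 1435.2 mm over 16059 years gives 1435.2 / 16059 ≈ 0.089 mm/yr.
B spans 960.9 / 0.089 = 10796.63 years ≈ 10797 varves.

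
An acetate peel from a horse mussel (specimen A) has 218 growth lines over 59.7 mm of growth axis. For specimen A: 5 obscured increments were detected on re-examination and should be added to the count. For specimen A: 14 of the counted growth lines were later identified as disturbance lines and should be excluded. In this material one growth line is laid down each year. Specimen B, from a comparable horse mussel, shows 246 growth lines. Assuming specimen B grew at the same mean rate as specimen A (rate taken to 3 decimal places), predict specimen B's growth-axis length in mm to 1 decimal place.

Specimen A: true growth line count = 218 − 14 + 5 = 209.
A: 59.7 mm over 209 years gives 59.7 / 209 ≈ 0.286 mm/year.
B's length ≈ 0.286 × 246 = 70.4 mm.

70.4 mm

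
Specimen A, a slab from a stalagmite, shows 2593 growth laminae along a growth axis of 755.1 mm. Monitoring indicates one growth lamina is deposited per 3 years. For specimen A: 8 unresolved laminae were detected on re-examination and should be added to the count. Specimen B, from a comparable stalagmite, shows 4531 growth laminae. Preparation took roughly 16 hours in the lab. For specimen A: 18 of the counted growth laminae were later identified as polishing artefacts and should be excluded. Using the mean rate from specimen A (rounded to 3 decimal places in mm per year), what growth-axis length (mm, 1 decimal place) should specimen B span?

1318.5 mm

Specimen A: true growth lamina count = 2593 − 18 + 8 = 2583.
Specimen A: multiplying by 3 years per growth lamina: 2583 × 3 = 7749 years.
A: Mean rate = 755.1 mm / 7749 years ≈ 0.097 mm per year.
Specimen B: 4531 growth laminae at 3 years each span 4531 × 3 = 13593 years. Length of B = 0.097 × 13593 = 1318.5 mm.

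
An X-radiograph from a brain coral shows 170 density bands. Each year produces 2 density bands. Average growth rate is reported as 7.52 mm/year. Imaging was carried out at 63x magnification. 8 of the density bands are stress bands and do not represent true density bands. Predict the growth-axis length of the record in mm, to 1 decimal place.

609.1 mm

After corrections the count is 170 − 8 = 162 density bands.
Dividing by 2 density bands per year: 162 / 2 = 81 years.
81 years at 7.52 mm/year gives 7.52 × 81 = 609.1 mm.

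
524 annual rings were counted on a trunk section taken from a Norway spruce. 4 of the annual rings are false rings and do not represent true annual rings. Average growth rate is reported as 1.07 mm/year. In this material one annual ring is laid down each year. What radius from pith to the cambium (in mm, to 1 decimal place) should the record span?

After corrections the count is 524 − 4 = 520 annual rings.
Length ≈ 1.07 × 520 = 556.4 mm.

556.4 mm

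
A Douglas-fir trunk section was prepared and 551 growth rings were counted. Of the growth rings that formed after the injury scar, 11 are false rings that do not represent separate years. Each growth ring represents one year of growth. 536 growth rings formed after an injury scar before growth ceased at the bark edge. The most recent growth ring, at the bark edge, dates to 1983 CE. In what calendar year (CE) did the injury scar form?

1458 CE

536 growth rings formed after the injury scar.
Excluding 11 false growth rings: 536 − 11 = 525.
The growth ring at the bark edge is 1983 CE, so the injury scar dates to 1983 − 525 = 1458 CE.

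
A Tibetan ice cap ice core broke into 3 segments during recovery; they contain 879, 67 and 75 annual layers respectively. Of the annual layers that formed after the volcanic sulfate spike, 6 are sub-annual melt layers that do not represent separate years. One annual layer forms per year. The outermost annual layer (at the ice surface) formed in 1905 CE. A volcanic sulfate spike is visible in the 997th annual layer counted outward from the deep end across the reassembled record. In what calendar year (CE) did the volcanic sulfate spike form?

1887 CE

Total annual layers = 879 + 67 + 75 = 1021.
Between annual layer 997 and the ice surface there are 1021 − 997 = 24 annual layers.
Excluding 6 false annual layers: 24 − 6 = 18.
1905 − 18 = 1887 CE.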